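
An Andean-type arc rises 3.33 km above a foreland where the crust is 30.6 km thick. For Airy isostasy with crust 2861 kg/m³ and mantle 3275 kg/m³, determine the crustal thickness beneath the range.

Root depth r = h ρ_c / (ρ_m − ρ_c) = 3.33 km × 2861 / 414 = 23.01 km.
Total thickness = T + h + r = 30.6 km + 3.33 km + 23.01 km = 56.9 km.

56.9 km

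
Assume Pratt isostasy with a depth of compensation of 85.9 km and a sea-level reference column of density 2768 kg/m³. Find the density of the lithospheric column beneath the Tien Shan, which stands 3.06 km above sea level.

2670 kg/m³

Pratt balance: ρ_ref D = ρ (D + h).
ρ = ρ_ref D/(D + h) = 2768 × 85.9 km/(85.9 km + 3.06 km) = 2670 kg/m³.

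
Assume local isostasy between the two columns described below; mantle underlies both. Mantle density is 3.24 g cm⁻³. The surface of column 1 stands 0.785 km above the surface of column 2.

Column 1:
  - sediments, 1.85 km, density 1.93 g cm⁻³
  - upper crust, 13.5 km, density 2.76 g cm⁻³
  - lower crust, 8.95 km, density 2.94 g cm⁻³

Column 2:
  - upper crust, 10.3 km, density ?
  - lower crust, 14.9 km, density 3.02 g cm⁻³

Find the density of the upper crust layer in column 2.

2.68 g cm⁻³

Take the compensation level at the base of the deeper column (depth z_c below the surface of column 1) and equate Σ ρ_i t_i down to z_c; mantle fills any gap and the z_c terms cancel.
Column 1: 1.85×1.93 + 13.5×2.76 + 8.95×2.94 + (z_c − 24.3)×3.24
Column 2: 0.785×0 + 10.3×ρ + 14.9×3.02 + (z_c − 0.785 − 25.2)×3.24
The z_c×3.24 term appears on both sides and cancels. Collect the known terms of each column as K = Σ(ρt)_known − 3.24 × (depth of known layers): K_1 = 67.1435 − 3.24×24.3 = −11.5885; K_2 = 44.998 − 3.24×(0.785 + 25.2) = −39.1934.
Balance: K_1 = K_2 + 10.3×ρ, so ρ = (K_1 − K_2)/10.3 = 27.6049/10.3 = 2.68 g cm⁻³.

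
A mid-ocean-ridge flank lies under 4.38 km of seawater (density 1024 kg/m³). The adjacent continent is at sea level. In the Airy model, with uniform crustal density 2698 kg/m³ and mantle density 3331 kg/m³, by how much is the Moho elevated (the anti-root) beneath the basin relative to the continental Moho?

In Airy isostatic equilibrium: replacing crust with seawater at the top is compensated by replacing crust with mantle at the base: d (ρ_c − ρ_w) = a (ρ_m − ρ_c).
a = d (ρ_c − ρ_w)/(ρ_m − ρ_c) = 4.38 km × 1674/633 = 11.6 km.

11.6 km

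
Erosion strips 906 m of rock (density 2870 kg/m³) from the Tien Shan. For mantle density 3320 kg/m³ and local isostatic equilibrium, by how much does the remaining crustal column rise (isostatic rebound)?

783 m

Unloading: uplift u = e ρ_c/ρ_m = 906 m × 2870/3320 = 783 m.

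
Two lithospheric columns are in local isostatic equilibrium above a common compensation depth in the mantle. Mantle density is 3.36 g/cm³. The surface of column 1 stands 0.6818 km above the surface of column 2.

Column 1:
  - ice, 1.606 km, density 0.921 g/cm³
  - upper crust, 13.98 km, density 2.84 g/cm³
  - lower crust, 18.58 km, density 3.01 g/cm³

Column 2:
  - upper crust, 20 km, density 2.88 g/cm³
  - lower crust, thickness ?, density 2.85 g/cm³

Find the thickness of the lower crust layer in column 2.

Take the compensation level at the base of the deeper column (depth z_c below the surface of column 1) and equate Σ ρ_i t_i down to z_c; mantle fills any gap and the z_c terms cancel.
Column 1: 1.606×0.921 + 13.98×2.84 + 18.58×3.01 + (z_c − 34.166)×3.36
Column 2: 0.6818×0 + 20×2.88 + x×2.85 + (z_c − 0.6818 − 20 − x)×3.36
The z_c×3.36 term appears on both sides and cancels. Collect the known terms of each column as K = Σ(ρt)_known − 3.36 × (depth of known layers): K_1 = 97.108126 − 3.36×34.166 = −17.689634; K_2 = 57.6 − 3.36×(0.6818 + 20) = −11.890848.
Balance: K_1 = K_2 − x×(3.36 − 2.85), so x = (K_2 − K_1)/(3.36 − 2.85) = 5.79879/0.51 = 11.4 km.

11.4 km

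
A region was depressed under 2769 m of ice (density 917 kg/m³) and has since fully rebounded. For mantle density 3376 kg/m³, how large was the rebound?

Removing the load lets mantle flow back in; uplift u satisfies ρ_ice t = ρ_m u.
u = t ρ_ice/ρ_m = 2769 m × 917/3376 = 752 m.

752 m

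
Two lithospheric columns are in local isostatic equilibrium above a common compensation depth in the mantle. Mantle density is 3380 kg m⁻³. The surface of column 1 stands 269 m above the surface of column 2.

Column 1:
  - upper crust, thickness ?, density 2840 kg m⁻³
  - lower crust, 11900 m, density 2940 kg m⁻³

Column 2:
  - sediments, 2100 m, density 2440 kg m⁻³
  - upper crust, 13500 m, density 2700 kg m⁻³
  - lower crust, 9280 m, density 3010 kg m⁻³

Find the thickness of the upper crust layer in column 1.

Take the compensation level at the base of the deeper column (depth z_c below the surface of column 1) and equate Σ ρ_i t_i down to z_c; mantle fills any gap and the z_c terms cancel.
Column 1: x×2840 + 11900×2940 + (z_c − 11900 − x)×3380
Column 2: 269×0 + 2100×2440 + 13500×2700 + 9280×3010 + (z_c − 269 − 24880)×3380
The z_c×3380 term appears on both sides and cancels. Collect the known terms of each column as K = Σ(ρt)_known − 3380 × (depth of known layers): K_1 = 34986000 − 3380×11900 = −5236000; K_2 = 69506800 − 3380×(269 + 24880) = −15496820.
Balance: K_1 − x×(3380 − 2840) = K_2, so x = (K_1 − K_2)/(3380 − 2840) = 10260800/540 = 19000 m.

19000 m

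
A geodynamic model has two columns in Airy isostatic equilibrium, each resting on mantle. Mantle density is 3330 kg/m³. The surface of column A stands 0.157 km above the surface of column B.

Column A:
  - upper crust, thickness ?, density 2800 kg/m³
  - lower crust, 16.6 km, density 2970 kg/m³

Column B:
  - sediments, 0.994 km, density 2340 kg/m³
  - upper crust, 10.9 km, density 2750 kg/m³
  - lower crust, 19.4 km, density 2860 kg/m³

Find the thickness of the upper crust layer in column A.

20.7 km

Take the compensation level at the base of the deeper column (depth z_c below the surface of column A) and equate Σ ρ_i t_i down to z_c; mantle fills any gap and the z_c terms cancel.
Column A: x×2800 + 16.6×2970 + (z_c − 16.6 − x)×3330
Column B: 0.157×0 + 0.994×2340 + 10.9×2750 + 19.4×2860 + (z_c − 0.157 − 31.294)×3330
The z_c×3330 term appears on both sides and cancels. Collect the known terms of each column as K = Σ(ρt)_known − 3330 × (depth of known layers): K_A = 49302 − 3330×16.6 = −5976; K_B = 87784.96 − 3330×(0.157 + 31.294) = −16946.87.
Balance: K_A − x×(3330 − 2800) = K_B, so x = (K_A − K_B)/(3330 − 2800) = 10970.9/530 = 20.7 km.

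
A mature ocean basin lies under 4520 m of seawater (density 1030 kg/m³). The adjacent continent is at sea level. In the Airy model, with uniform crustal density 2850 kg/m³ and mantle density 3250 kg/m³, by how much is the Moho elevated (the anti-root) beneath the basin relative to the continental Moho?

For local isostatic compensation: replacing crust with seawater at the top is compensated by replacing crust with mantle at the base: d (ρ_c − ρ_w) = a (ρ_m − ρ_c).
a = d (ρ_c − ρ_w)/(ρ_m − ρ_c) = 4520 m × 1820/400 = 20600 m.

20600 m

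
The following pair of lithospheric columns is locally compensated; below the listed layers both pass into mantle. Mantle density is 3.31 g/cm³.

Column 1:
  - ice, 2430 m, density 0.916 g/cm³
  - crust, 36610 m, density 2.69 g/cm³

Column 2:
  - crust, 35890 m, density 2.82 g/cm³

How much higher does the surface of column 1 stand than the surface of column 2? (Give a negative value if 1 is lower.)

3300 m

For any compensation level in the mantle, the mantle terms cancel and isostasy reduces to e = (Σt_1 − Σt_2) − (Σ(ρt)_1 − Σ(ρt)_2) / ρ_m.
Σt_1 = 39040 m; Σt_2 = 35890 m; Σ(ρt)_1 = 100706.78; Σ(ρt)_2 = 101209.8 (in m·g/cm³).
e = (39040 − 35890) − (100706.78 − 101209.8) / 3.31 = 3300 m.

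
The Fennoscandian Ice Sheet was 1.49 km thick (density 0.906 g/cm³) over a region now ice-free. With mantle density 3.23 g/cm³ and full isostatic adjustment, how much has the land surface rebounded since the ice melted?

0.418 km

Removing the load lets mantle flow back in; uplift u satisfies ρ_ice t = ρ_m u.
u = t ρ_ice/ρ_m = 1.49 km × 0.906/3.23 = 0.418 km.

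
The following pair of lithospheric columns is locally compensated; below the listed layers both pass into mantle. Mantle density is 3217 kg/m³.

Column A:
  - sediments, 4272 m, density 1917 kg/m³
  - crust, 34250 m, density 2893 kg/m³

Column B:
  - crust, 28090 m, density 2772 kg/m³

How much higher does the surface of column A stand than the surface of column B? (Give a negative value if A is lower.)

For any compensation level in the mantle, the mantle terms cancel and isostasy reduces to e = (Σt_A − Σt_B) − (Σ(ρt)_A − Σ(ρt)_B) / ρ_m.
Σt_A = 38522 m; Σt_B = 28090 m; Σ(ρt)_A = 107274674; Σ(ρt)_B = 77865480 (in m·kg/m³).
e = (38522 − 28090) − (107274674 − 77865480) / 3217 = 1290 m.

1290 m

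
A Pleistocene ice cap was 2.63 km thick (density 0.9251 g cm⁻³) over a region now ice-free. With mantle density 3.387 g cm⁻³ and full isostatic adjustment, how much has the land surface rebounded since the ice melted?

Removing the load lets mantle flow back in; uplift u satisfies ρ_ice t = ρ_m u.
u = t ρ_ice/ρ_m = 2.63 km × 0.9251/3.387 = 0.718 km.

0.718 km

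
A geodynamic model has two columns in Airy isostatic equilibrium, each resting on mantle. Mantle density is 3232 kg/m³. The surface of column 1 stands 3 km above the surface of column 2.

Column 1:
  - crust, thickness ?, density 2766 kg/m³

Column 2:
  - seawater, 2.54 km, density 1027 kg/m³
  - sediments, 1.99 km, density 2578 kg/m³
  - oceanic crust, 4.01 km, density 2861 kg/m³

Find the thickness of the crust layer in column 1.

38.8 km

Take the compensation level at the base of the deeper column (depth z_c below the surface of column 1) and equate Σ ρ_i t_i down to z_c; mantle fills any gap and the z_c terms cancel.
Column 1: x×2766 + (z_c − 0 − x)×3232
Column 2: 3×0 + 2.54×1027 + 1.99×2578 + 4.01×2861 + (z_c − 3 − 8.54)×3232
The z_c×3232 term appears on both sides and cancels. Collect the known terms of each column as K = Σ(ρt)_known − 3232 × (depth of known layers): K_1 = 0 − 3232×0 = 0; K_2 = 19211.41 − 3232×(3 + 8.54) = −18085.87.
Balance: K_1 − x×(3232 − 2766) = K_2, so x = (K_1 − K_2)/(3232 − 2766) = 18085.9/466 = 38.8 km.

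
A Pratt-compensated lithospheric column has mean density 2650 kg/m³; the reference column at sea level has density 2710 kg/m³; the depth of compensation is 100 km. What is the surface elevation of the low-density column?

2.26 km

ρ_ref D = ρ (D + h) → h = D (ρ_ref − ρ)/ρ.
h = 100 km × (2710 − 2650)/2650 = 2.26 km.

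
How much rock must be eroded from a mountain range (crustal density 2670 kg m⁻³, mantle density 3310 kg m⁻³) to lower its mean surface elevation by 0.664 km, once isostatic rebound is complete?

Net drop Δ = e − u = e − e ρ_c/ρ_m = e (ρ_m − ρ_c)/ρ_m.
e = Δ ρ_m/(ρ_m − ρ_c) = 0.664 km × 3310/640 = 3.43 km.

3.43 km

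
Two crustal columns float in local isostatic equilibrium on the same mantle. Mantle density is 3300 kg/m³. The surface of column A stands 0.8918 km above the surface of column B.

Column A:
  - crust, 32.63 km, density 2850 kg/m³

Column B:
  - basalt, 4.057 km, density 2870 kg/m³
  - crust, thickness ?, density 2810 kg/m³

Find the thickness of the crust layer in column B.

20.4 km

Take the compensation level at the base of the deeper column (depth z_c below the surface of column A) and equate Σ ρ_i t_i down to z_c; mantle fills any gap and the z_c terms cancel.
Column A: 32.63×2850 + (z_c − 32.63)×3300
Column B: 0.8918×0 + 4.057×2870 + x×2810 + (z_c − 0.8918 − 4.057 − x)×3300
The z_c×3300 term appears on both sides and cancels. Collect the known terms of each column as K = Σ(ρt)_known − 3300 × (depth of known layers): K_A = 92995.5 − 3300×32.63 = −14683.5; K_B = 11643.59 − 3300×(0.8918 + 4.057) = −4687.45.
Balance: K_A = K_B − x×(3300 − 2810), so x = (K_B − K_A)/(3300 − 2810) = 9996.05/490 = 20.4 km.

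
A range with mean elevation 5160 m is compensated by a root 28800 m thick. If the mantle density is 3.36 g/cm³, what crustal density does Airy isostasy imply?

ρ_c h = (ρ_m − ρ_c) r → ρ_c (h + r) = ρ_m r → ρ_c = ρ_m r / (h + r).
ρ_c = 3.36 × 28800 m / (5160 m + 28800 m) = 2.85 g/cm³.

2.85 g/cm³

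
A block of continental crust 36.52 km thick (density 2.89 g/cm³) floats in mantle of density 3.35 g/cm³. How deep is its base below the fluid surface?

Draft d = t ρ_obj/ρ_fluid = 36.52 km × 2.89/3.35 = 31.5 km.

31.5 km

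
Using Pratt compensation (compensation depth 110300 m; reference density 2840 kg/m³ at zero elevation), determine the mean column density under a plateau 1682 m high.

Pratt balance: ρ_ref D = ρ (D + h).
ρ = ρ_ref D/(D + h) = 2840 × 110300 m/(110300 m + 1682 m) = 2800 kg/m³.

2800 kg/m³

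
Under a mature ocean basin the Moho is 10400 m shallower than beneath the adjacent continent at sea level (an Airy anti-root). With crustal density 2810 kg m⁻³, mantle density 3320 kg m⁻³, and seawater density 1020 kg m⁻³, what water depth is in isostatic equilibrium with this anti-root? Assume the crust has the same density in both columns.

Replacing a thickness d of crust by seawater at the top must be balanced by replacing crust with mantle at the base: d (ρ_c − ρ_w) = a (ρ_m − ρ_c).
d = a (ρ_m − ρ_c)/(ρ_c − ρ_w) = 10400 m × 510/1790 = 2960 m.

2960 m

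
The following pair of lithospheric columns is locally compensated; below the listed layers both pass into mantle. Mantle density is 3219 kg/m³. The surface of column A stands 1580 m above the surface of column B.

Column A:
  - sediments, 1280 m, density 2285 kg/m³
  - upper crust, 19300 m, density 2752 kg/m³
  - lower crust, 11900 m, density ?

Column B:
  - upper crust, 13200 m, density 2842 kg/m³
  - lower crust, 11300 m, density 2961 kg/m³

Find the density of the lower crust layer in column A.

2990 kg/m³

Take the compensation level at the base of the deeper column (depth z_c below the surface of column A) and equate Σ ρ_i t_i down to z_c; mantle fills any gap and the z_c terms cancel.
Column A: 1280×2285 + 19300×2752 + 11900×ρ + (z_c − 32480)×3219
Column B: 1580×0 + 13200×2842 + 11300×2961 + (z_c − 1580 − 24500)×3219
The z_c×3219 term appears on both sides and cancels. Collect the known terms of each column as K = Σ(ρt)_known − 3219 × (depth of known layers): K_A = 56038400 − 3219×32480 = −48514720; K_B = 70973700 − 3219×(1580 + 24500) = −12977820.
Balance: K_A + 11900×ρ = K_B, so ρ = (K_B − K_A)/11900 = 35536900/11900 = 2990 kg/m³.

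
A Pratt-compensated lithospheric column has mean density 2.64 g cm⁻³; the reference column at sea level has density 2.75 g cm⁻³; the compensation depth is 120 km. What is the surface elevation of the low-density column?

5 km

ρ_ref D = ρ (D + h) → h = D (ρ_ref − ρ)/ρ.
h = 120 km × (2.75 − 2.64)/2.64 = 5 km.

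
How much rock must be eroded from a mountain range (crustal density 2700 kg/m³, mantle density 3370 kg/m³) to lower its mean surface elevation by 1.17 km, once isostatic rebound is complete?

5.88 km

Net drop Δ = e − u = e − e ρ_c/ρ_m = e (ρ_m − ρ_c)/ρ_m.
e = Δ ρ_m/(ρ_m − ρ_c) = 1.17 km × 3370/670 = 5.88 km.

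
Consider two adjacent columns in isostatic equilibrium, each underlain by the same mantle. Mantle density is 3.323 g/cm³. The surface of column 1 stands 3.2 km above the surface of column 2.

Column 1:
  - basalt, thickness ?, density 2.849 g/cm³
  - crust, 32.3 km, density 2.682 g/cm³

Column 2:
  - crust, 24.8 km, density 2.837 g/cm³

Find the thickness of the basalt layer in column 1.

Take the compensation level at the base of the deeper column (depth z_c below the surface of column 1) and equate Σ ρ_i t_i down to z_c; mantle fills any gap and the z_c terms cancel.
Column 1: x×2.849 + 32.3×2.682 + (z_c − 32.3 − x)×3.323
Column 2: 3.2×0 + 24.8×2.837 + (z_c − 3.2 − 24.8)×3.323
The z_c×3.323 term appears on both sides and cancels. Collect the known terms of each column as K = Σ(ρt)_known − 3.323 × (depth of known layers): K_1 = 86.6286 − 3.323×32.3 = −20.7043; K_2 = 70.3576 − 3.323×(3.2 + 24.8) = −22.6864.
Balance: K_1 − x×(3.323 − 2.849) = K_2, so x = (K_1 − K_2)/(3.323 − 2.849) = 1.9821/0.474 = 4.18 km.

4.18 km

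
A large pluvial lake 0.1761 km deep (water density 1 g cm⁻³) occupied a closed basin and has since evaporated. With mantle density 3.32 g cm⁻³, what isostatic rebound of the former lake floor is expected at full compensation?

u = d ρ_w/ρ_m = 0.1761 km × 1/3.32 = 0.053 km.

0.053 km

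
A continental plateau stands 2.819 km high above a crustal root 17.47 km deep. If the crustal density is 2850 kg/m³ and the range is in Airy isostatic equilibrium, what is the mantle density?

Airy balance: ρ_c h = (ρ_m − ρ_c) r → ρ_m = ρ_c (1 + h/r).
ρ_m = 2850 × (1 + 2.819 km/17.47 km) = 3310 kg/m³.

3310 kg/m³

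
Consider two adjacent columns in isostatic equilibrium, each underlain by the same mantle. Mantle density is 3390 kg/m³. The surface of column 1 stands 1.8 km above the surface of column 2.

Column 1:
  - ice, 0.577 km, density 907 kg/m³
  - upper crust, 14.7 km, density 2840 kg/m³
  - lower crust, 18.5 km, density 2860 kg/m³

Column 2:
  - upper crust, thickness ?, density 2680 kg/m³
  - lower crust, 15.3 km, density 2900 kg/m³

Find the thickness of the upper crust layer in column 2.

8.06 km

Take the compensation level at the base of the deeper column (depth z_c below the surface of column 1) and equate Σ ρ_i t_i down to z_c; mantle fills any gap and the z_c terms cancel.
Column 1: 0.577×907 + 14.7×2840 + 18.5×2860 + (z_c − 33.777)×3390
Column 2: 1.8×0 + x×2680 + 15.3×2900 + (z_c − 1.8 − 15.3 − x)×3390
The z_c×3390 term appears on both sides and cancels. Collect the known terms of each column as K = Σ(ρt)_known − 3390 × (depth of known layers): K_1 = 95181.339 − 3390×33.777 = −19322.691; K_2 = 44370 − 3390×(1.8 + 15.3) = −13599.
Balance: K_1 = K_2 − x×(3390 − 2680), so x = (K_2 − K_1)/(3390 − 2680) = 5723.69/710 = 8.06 km.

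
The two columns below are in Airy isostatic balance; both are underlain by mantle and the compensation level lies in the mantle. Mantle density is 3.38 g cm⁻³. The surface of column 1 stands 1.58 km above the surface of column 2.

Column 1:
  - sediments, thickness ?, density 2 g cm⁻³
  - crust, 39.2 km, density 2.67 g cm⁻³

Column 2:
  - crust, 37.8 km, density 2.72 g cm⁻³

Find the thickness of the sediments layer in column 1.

Take the compensation level at the base of the deeper column (depth z_c below the surface of column 1) and equate Σ ρ_i t_i down to z_c; mantle fills any gap and the z_c terms cancel.
Column 1: x×2 + 39.2×2.67 + (z_c − 39.2 − x)×3.38
Column 2: 1.58×0 + 37.8×2.72 + (z_c − 1.58 − 37.8)×3.38
The z_c×3.38 term appears on both sides and cancels. Collect the known terms of each column as K = Σ(ρt)_known − 3.38 × (depth of known layers): K_1 = 104.664 − 3.38×39.2 = −27.832; K_2 = 102.816 − 3.38×(1.58 + 37.8) = −30.2884.
Balance: K_1 − x×(3.38 − 2) = K_2, so x = (K_1 − K_2)/(3.38 − 2) = 2.4564/1.38 = 1.78 km.

1.78 km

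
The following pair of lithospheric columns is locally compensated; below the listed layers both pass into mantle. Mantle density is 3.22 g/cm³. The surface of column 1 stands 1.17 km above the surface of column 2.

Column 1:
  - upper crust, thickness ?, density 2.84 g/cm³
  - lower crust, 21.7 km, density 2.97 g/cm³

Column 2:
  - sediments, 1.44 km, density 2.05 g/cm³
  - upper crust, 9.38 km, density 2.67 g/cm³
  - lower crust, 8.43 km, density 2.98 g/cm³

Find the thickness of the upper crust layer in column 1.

Take the compensation level at the base of the deeper column (depth z_c below the surface of column 1) and equate Σ ρ_i t_i down to z_c; mantle fills any gap and the z_c terms cancel.
Column 1: x×2.84 + 21.7×2.97 + (z_c − 21.7 − x)×3.22
Column 2: 1.17×0 + 1.44×2.05 + 9.38×2.67 + 8.43×2.98 + (z_c − 1.17 − 19.25)×3.22
The z_c×3.22 term appears on both sides and cancels. Collect the known terms of each column as K = Σ(ρt)_known − 3.22 × (depth of known layers): K_1 = 64.449 − 3.22×21.7 = −5.425; K_2 = 53.118 − 3.22×(1.17 + 19.25) = −12.6344.
Balance: K_1 − x×(3.22 − 2.84) = K_2, so x = (K_1 − K_2)/(3.22 − 2.84) = 7.2094/0.38 = 19 km.

19 km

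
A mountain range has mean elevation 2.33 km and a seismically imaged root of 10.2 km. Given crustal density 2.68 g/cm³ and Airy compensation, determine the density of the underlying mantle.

3.29 g/cm³

Airy balance: ρ_c h = (ρ_m − ρ_c) r → ρ_m = ρ_c (1 + h/r).
ρ_m = 2.68 × (1 + 2.33 km/10.2 km) = 3.29 g/cm³.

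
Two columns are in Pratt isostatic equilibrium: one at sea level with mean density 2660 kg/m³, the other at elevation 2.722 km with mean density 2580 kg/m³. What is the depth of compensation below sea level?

87.8 km

ρ_ref D = ρ (D + h) → D (ρ_ref − ρ) = ρ h.
D = ρ h/(ρ_ref − ρ) = 2580 × 2.722 km/(2660 − 2580) = 87.8 km.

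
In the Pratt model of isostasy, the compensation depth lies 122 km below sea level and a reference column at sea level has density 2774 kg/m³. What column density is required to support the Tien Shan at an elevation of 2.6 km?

2720 kg/m³

Pratt balance: ρ_ref D = ρ (D + h).
ρ = ρ_ref D/(D + h) = 2774 × 122 km/(122 km + 2.6 km) = 2720 kg/m³.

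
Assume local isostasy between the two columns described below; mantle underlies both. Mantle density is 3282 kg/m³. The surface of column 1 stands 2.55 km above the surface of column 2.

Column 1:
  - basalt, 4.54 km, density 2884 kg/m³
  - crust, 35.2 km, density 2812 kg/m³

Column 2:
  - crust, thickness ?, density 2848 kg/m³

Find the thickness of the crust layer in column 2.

Take the compensation level at the base of the deeper column (depth z_c below the surface of column 1) and equate Σ ρ_i t_i down to z_c; mantle fills any gap and the z_c terms cancel.
Column 1: 4.54×2884 + 35.2×2812 + (z_c − 39.74)×3282
Column 2: 2.55×0 + x×2848 + (z_c − 2.55 − 0 − x)×3282
The z_c×3282 term appears on both sides and cancels. Collect the known terms of each column as K = Σ(ρt)_known − 3282 × (depth of known layers): K_1 = 112075.76 − 3282×39.74 = −18350.92; K_2 = 0 − 3282×(2.55 + 0) = −8369.1.
Balance: K_1 = K_2 − x×(3282 − 2848), so x = (K_2 − K_1)/(3282 − 2848) = 9981.82/434 = 23 km.

23 km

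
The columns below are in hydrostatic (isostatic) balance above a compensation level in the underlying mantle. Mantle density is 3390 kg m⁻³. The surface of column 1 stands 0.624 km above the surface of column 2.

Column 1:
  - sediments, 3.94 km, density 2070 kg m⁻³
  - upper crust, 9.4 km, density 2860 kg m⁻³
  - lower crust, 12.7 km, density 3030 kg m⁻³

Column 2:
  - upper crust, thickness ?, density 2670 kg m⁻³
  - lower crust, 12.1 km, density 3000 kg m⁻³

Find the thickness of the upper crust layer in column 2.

Take the compensation level at the base of the deeper column (depth z_c below the surface of column 1) and equate Σ ρ_i t_i down to z_c; mantle fills any gap and the z_c terms cancel.
Column 1: 3.94×2070 + 9.4×2860 + 12.7×3030 + (z_c − 26.04)×3390
Column 2: 0.624×0 + x×2670 + 12.1×3000 + (z_c − 0.624 − 12.1 − x)×3390
The z_c×3390 term appears on both sides and cancels. Collect the known terms of each column as K = Σ(ρt)_known − 3390 × (depth of known layers): K_1 = 73520.8 − 3390×26.04 = −14754.8; K_2 = 36300 − 3390×(0.624 + 12.1) = −6834.36.
Balance: K_1 = K_2 − x×(3390 − 2670), so x = (K_2 − K_1)/(3390 − 2670) = 7920.44/720 = 11 km.

11 km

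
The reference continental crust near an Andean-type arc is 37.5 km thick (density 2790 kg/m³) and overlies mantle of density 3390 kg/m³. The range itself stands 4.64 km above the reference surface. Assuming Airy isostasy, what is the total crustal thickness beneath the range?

Root depth r = h ρ_c / (ρ_m − ρ_c) = 4.64 km × 2790 / 600 = 21.58 km.
Total thickness = T + h + r = 37.5 km + 4.64 km + 21.58 km = 63.7 km.

63.7 km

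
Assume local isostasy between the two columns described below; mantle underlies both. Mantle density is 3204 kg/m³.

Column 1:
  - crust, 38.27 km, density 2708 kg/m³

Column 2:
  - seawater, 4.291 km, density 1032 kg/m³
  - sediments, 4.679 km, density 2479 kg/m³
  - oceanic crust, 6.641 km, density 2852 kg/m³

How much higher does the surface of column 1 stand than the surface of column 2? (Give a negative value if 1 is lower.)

1.23 km

For any compensation level in the mantle, the mantle terms cancel and isostasy reduces to e = (Σt_1 − Σt_2) − (Σ(ρt)_1 − Σ(ρt)_2) / ρ_m.
Σt_1 = 38.27 km; Σt_2 = 15.611 km; Σ(ρt)_1 = 103635.16; Σ(ρt)_2 = 34967.685 (in km·kg/m³).
e = (38.27 − 15.611) − (103635.16 − 34967.685) / 3204 = 1.23 km.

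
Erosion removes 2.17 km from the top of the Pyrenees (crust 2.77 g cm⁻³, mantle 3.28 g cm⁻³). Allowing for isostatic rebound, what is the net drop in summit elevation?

0.337 km

Rebound u = e ρ_c/ρ_m = 2.17 km × 2.77/3.28 = 1.833 km.
Net surface drop = e − u = 2.17 km − 1.833 km = e (ρ_m − ρ_c)/ρ_m = 0.337 km.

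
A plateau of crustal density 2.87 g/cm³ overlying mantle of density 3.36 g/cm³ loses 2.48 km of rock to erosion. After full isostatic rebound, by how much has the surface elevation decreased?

Rebound u = e ρ_c/ρ_m = 2.48 km × 2.87/3.36 = 2.118 km.
Net surface drop = e − u = 2.48 km − 2.118 km = e (ρ_m − ρ_c)/ρ_m = 0.362 km.

0.362 km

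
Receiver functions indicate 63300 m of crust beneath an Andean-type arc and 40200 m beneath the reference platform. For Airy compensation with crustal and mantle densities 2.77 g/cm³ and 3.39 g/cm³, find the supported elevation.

4220 m

Excess crust Δ = 63300 m − 40200 m = 23100 m, split between elevation h and root r with h + r = Δ.
Airy balance ρ_c h = (ρ_m − ρ_c) r gives r = h ρ_c/(ρ_m − ρ_c), so h (1 + ρ_c/(ρ_m − ρ_c)) = Δ, i.e. h = Δ (ρ_m − ρ_c)/ρ_m.
h = 23100 m × 0.62/3.39 = 4220 m.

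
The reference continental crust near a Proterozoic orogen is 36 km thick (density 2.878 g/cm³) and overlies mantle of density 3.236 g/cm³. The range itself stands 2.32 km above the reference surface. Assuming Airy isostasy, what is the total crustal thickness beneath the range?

57 km

Root depth r = h ρ_c / (ρ_m − ρ_c) = 2.32 km × 2.878 / 0.358 = 18.65 km.
Total thickness = T + h + r = 36 km + 2.32 km + 18.65 km = 57 km.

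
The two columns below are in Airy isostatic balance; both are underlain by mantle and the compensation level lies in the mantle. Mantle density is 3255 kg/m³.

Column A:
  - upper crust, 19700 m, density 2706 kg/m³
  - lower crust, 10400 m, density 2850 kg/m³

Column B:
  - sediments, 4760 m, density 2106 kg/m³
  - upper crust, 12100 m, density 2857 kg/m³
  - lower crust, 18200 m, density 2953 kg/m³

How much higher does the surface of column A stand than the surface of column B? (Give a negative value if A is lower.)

For any compensation level in the mantle, the mantle terms cancel and isostasy reduces to e = (Σt_A − Σt_B) − (Σ(ρt)_A − Σ(ρt)_B) / ρ_m.
Σt_A = 30100 m; Σt_B = 35060 m; Σ(ρt)_A = 82948200; Σ(ρt)_B = 98338860 (in m·kg/m³).
e = (30100 − 35060) − (82948200 − 98338860) / 3255 = −232 m.

−232 m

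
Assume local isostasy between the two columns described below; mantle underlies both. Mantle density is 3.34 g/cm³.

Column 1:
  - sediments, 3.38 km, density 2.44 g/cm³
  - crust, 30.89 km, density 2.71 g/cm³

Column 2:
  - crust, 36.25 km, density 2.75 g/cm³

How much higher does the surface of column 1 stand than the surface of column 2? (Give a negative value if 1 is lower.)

For any compensation level in the mantle, the mantle terms cancel and isostasy reduces to e = (Σt_1 − Σt_2) − (Σ(ρt)_1 − Σ(ρt)_2) / ρ_m.
Σt_1 = 34.27 km; Σt_2 = 36.25 km; Σ(ρt)_1 = 91.9591; Σ(ρt)_2 = 99.6875 (in km·g/cm³).
e = (34.27 − 36.25) − (91.9591 − 99.6875) / 3.34 = 0.334 km.

0.334 km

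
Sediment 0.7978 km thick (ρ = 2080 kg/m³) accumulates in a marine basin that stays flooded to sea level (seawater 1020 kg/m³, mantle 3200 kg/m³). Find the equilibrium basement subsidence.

Submarine loading: the sediment displaces seawater, and the subsidence is in turn flooded, so s (ρ_m − ρ_w) = t (ρ_sed − ρ_w).
s = 0.7978 km × (2080 − 1020) / (3200 − 1020) = 0.388 km.

0.388 km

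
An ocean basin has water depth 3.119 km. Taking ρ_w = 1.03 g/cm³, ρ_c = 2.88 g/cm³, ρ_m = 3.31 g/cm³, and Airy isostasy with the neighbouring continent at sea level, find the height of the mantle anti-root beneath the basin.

For local isostatic compensation: replacing crust with seawater at the top is compensated by replacing crust with mantle at the base: d (ρ_c − ρ_w) = a (ρ_m − ρ_c).
a = d (ρ_c − ρ_w)/(ρ_m − ρ_c) = 3.119 km × 1.85/0.43 = 13.4 km.

13.4 km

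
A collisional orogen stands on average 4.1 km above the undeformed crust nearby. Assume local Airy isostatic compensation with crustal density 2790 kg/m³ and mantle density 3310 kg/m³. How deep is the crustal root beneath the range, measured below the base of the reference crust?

By Archimedes' principle applied to the lithosphere: the weight of the topography is balanced by the buoyancy of the root, ρ_c h = (ρ_m − ρ_c) r.
r = h · ρ_c / (ρ_m − ρ_c) = 4.1 km × 2790 / (3310 − 2790) = 22 km.

22 km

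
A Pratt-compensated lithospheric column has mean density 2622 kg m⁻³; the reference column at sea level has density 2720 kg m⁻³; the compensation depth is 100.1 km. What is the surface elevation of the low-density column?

3.74 km

ρ_ref D = ρ (D + h) → h = D (ρ_ref − ρ)/ρ.
h = 100.1 km × (2720 − 2622)/2622 = 3.74 km.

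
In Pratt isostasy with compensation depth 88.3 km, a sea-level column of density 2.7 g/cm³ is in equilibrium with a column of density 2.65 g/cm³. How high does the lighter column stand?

ρ_ref D = ρ (D + h) → h = D (ρ_ref − ρ)/ρ.
h = 88.3 km × (2.7 − 2.65)/2.65 = 1.67 km.

1.67 km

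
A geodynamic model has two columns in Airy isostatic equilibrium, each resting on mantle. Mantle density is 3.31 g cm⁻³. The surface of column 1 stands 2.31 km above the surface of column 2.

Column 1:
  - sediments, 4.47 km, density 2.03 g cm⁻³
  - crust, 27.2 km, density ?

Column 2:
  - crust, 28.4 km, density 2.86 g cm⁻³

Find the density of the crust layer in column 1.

Take the compensation level at the base of the deeper column (depth z_c below the surface of column 1) and equate Σ ρ_i t_i down to z_c; mantle fills any gap and the z_c terms cancel.
Column 1: 4.47×2.03 + 27.2×ρ + (z_c − 31.67)×3.31
Column 2: 2.31×0 + 28.4×2.86 + (z_c − 2.31 − 28.4)×3.31
The z_c×3.31 term appears on both sides and cancels. Collect the known terms of each column as K = Σ(ρt)_known − 3.31 × (depth of known layers): K_1 = 9.0741 − 3.31×31.67 = −95.7536; K_2 = 81.224 − 3.31×(2.31 + 28.4) = −20.4261.
Balance: K_1 + 27.2×ρ = K_2, so ρ = (K_2 − K_1)/27.2 = 75.3275/27.2 = 2.77 g cm⁻³.

2.77 g cm⁻³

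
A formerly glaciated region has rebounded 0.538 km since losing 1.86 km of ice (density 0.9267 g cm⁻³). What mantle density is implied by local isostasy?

3.2 g cm⁻³

ρ_m = ρ_ice t / u = 0.9267 × 1.86 km/0.538 km = 3.2 g cm⁻³.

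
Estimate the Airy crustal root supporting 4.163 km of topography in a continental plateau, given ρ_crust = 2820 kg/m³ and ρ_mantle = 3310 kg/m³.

24 km

In Airy isostatic equilibrium: the weight of the topography is balanced by the buoyancy of the root, ρ_c h = (ρ_m − ρ_c) r.
r = h · ρ_c / (ρ_m − ρ_c) = 4.163 km × 2820 / (3310 − 2820) = 24 km.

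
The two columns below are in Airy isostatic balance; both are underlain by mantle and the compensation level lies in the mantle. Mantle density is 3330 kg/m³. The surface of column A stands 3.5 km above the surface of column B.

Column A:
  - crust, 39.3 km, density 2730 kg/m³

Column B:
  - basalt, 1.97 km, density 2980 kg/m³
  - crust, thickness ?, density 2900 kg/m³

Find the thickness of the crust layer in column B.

26.1 km

Take the compensation level at the base of the deeper column (depth z_c below the surface of column A) and equate Σ ρ_i t_i down to z_c; mantle fills any gap and the z_c terms cancel.
Column A: 39.3×2730 + (z_c − 39.3)×3330
Column B: 3.5×0 + 1.97×2980 + x×2900 + (z_c − 3.5 − 1.97 − x)×3330
The z_c×3330 term appears on both sides and cancels. Collect the known terms of each column as K = Σ(ρt)_known − 3330 × (depth of known layers): K_A = 107289 − 3330×39.3 = −23580; K_B = 5870.6 − 3330×(3.5 + 1.97) = −12344.5.
Balance: K_A = K_B − x×(3330 − 2900), so x = (K_B − K_A)/(3330 − 2900) = 11235.5/430 = 26.1 km.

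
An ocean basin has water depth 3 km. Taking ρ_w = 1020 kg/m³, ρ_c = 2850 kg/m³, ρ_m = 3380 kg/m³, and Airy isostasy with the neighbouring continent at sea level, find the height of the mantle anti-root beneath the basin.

10.4 km

By Archimedes' principle applied to the lithosphere: replacing crust with seawater at the top is compensated by replacing crust with mantle at the base: d (ρ_c − ρ_w) = a (ρ_m − ρ_c).
a = d (ρ_c − ρ_w)/(ρ_m − ρ_c) = 3 km × 1830/530 = 10.4 km.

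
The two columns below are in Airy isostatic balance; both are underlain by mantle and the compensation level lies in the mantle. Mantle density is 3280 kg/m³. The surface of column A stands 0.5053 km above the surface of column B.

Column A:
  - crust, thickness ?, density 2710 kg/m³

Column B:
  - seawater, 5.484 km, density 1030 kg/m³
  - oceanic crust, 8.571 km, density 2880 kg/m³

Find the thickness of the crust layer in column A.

30.6 km

Take the compensation level at the base of the deeper column (depth z_c below the surface of column A) and equate Σ ρ_i t_i down to z_c; mantle fills any gap and the z_c terms cancel.
Column A: x×2710 + (z_c − 0 − x)×3280
Column B: 0.5053×0 + 5.484×1030 + 8.571×2880 + (z_c − 0.5053 − 14.055)×3280
The z_c×3280 term appears on both sides and cancels. Collect the known terms of each column as K = Σ(ρt)_known − 3280 × (depth of known layers): K_A = 0 − 3280×0 = 0; K_B = 30333 − 3280×(0.5053 + 14.055) = −17424.784.
Balance: K_A − x×(3280 − 2710) = K_B, so x = (K_A − K_B)/(3280 − 2710) = 17424.8/570 = 30.6 km.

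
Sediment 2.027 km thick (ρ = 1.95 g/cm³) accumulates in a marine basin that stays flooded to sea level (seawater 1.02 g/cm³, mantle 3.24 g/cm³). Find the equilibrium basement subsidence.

Submarine loading: the sediment displaces seawater, and the subsidence is in turn flooded, so s (ρ_m − ρ_w) = t (ρ_sed − ρ_w).
s = 2.027 km × (1.95 − 1.02) / (3.24 − 1.02) = 0.849 km.

0.849 km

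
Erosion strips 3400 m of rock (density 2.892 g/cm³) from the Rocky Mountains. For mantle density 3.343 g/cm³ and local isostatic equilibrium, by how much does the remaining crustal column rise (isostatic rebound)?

2940 m

Unloading: uplift u = e ρ_c/ρ_m = 3400 m × 2.892/3.343 = 2940 m.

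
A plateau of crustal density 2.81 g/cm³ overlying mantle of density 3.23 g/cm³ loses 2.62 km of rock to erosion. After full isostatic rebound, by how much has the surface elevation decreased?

Rebound u = e ρ_c/ρ_m = 2.62 km × 2.81/3.23 = 2.279 km.
Net surface drop = e − u = 2.62 km − 2.279 km = e (ρ_m − ρ_c)/ρ_m = 0.341 km.

0.341 km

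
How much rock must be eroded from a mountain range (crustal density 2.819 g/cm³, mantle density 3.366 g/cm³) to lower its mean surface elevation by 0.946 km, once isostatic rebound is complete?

Net drop Δ = e − u = e − e ρ_c/ρ_m = e (ρ_m − ρ_c)/ρ_m.
e = Δ ρ_m/(ρ_m − ρ_c) = 0.946 km × 3.366/0.547 = 5.82 km.

5.82 km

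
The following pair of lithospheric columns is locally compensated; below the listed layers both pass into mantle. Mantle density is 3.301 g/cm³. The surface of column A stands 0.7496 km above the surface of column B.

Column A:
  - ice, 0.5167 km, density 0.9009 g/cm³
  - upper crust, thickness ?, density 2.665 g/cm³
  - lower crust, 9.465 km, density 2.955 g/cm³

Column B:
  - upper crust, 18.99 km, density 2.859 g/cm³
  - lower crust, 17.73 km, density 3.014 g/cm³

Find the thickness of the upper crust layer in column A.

Take the compensation level at the base of the deeper column (depth z_c below the surface of column A) and equate Σ ρ_i t_i down to z_c; mantle fills any gap and the z_c terms cancel.
Column A: 0.5167×0.9009 + x×2.665 + 9.465×2.955 + (z_c − 9.9817 − x)×3.301
Column B: 0.7496×0 + 18.99×2.859 + 17.73×3.014 + (z_c − 0.7496 − 36.72)×3.301
The z_c×3.301 term appears on both sides and cancels. Collect the known terms of each column as K = Σ(ρt)_known − 3.301 × (depth of known layers): K_A = 28.43457 − 3.301×9.9817 = −4.51502167; K_B = 107.73063 − 3.301×(0.7496 + 36.72) = −15.9565196.
Balance: K_A − x×(3.301 − 2.665) = K_B, so x = (K_A − K_B)/(3.301 − 2.665) = 11.4415/0.636 = 18 km.

18 km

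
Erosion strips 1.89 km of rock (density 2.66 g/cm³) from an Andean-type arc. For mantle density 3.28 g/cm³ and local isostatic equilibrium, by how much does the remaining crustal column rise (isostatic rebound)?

1.53 km

Unloading: uplift u = e ρ_c/ρ_m = 1.89 km × 2.66/3.28 = 1.53 km.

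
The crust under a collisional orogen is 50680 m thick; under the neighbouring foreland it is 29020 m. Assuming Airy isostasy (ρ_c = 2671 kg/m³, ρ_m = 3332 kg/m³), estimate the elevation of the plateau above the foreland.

4300 m

Excess crust Δ = 50680 m − 29020 m = 21660 m, split between elevation h and root r with h + r = Δ.
Airy balance ρ_c h = (ρ_m − ρ_c) r gives r = h ρ_c/(ρ_m − ρ_c), so h (1 + ρ_c/(ρ_m − ρ_c)) = Δ, i.e. h = Δ (ρ_m − ρ_c)/ρ_m.
h = 21660 m × 661/3332 = 4300 m.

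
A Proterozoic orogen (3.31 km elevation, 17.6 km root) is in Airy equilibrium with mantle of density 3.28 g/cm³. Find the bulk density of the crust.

ρ_c h = (ρ_m − ρ_c) r → ρ_c (h + r) = ρ_m r → ρ_c = ρ_m r / (h + r).
ρ_c = 3.28 × 17.6 km / (3.31 km + 17.6 km) = 2.76 g/cm³.

2.76 g/cm³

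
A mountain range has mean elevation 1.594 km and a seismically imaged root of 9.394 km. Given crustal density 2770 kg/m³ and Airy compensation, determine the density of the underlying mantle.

3240 kg/m³

Airy balance: ρ_c h = (ρ_m − ρ_c) r → ρ_m = ρ_c (1 + h/r).
ρ_m = 2770 × (1 + 1.594 km/9.394 km) = 3240 kg/m³.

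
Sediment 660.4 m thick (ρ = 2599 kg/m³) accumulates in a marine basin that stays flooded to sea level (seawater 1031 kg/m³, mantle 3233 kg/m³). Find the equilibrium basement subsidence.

470 m

Submarine loading: the sediment displaces seawater, and the subsidence is in turn flooded, so s (ρ_m − ρ_w) = t (ρ_sed − ρ_w).
s = 660.4 m × (2599 − 1031) / (3233 − 1031) = 470 m.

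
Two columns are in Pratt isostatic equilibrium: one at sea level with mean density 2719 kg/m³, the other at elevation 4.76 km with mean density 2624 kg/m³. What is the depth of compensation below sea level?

ρ_ref D = ρ (D + h) → D (ρ_ref − ρ) = ρ h.
D = ρ h/(ρ_ref − ρ) = 2624 × 4.76 km/(2719 − 2624) = 131 km.

131 km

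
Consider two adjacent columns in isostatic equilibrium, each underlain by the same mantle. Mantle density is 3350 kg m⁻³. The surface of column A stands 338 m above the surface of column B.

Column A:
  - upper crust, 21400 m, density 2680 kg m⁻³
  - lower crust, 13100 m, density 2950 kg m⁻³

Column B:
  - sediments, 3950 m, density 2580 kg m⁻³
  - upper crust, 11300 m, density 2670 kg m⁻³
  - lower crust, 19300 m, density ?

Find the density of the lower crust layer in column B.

2950 kg m⁻³

Take the compensation level at the base of the deeper column (depth z_c below the surface of column A) and equate Σ ρ_i t_i down to z_c; mantle fills any gap and the z_c terms cancel.
Column A: 21400×2680 + 13100×2950 + (z_c − 34500)×3350
Column B: 338×0 + 3950×2580 + 11300×2670 + 19300×ρ + (z_c − 338 − 34550)×3350
The z_c×3350 term appears on both sides and cancels. Collect the known terms of each column as K = Σ(ρt)_known − 3350 × (depth of known layers): K_A = 95997000 − 3350×34500 = −19578000; K_B = 40362000 − 3350×(338 + 34550) = −76512800.
Balance: K_A = K_B + 19300×ρ, so ρ = (K_A − K_B)/19300 = 56934800/19300 = 2950 kg m⁻³.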